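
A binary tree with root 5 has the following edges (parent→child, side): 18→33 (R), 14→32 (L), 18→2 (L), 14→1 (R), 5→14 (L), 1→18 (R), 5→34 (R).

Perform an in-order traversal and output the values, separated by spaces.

32 14 1 2 18 33 5 34

In-order visits the left subtree, then the node, then the right subtree.
At 5: go left to 14.
  At 14: go left to 32.
    32 is a leaf — visit 32.
  Visit 14.
  At 14: go right to 1.
    At 1: no left child.
    Visit 1.
    At 1: go right to 18.
      At 18: go left to 2.
        2 is a leaf — visit 2.
      Visit 18.
      At 18: go right to 33.
        33 is a leaf — visit 33.
Visit 5.
At 5: go right to 34.
  34 is a leaf — visit 34.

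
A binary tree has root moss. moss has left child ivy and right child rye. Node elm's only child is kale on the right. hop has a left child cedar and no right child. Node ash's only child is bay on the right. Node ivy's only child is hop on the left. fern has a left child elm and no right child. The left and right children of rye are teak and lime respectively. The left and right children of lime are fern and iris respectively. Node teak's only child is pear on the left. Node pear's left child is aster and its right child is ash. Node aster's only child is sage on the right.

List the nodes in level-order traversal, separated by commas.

Level-order visits nodes level by level from the root, left to right within each level.
Level 0: moss
Level 1: ivy, rye
Level 2: hop, teak, lime
Level 3: cedar, pear, fern, iris
Level 4: aster, ash, elm
Level 5: sage, bay, kale

moss, ivy, rye, hop, teak, lime, cedar, pear, fern, iris, aster, ash, elm, sage, bay, kale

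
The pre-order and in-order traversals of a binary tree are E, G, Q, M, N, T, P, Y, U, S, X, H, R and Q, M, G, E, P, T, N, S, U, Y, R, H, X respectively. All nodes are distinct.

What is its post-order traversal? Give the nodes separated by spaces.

M Q G P T S U R H X Y N E

The first element of pre-order is the root; it splits in-order into left and right subtrees.
Root E: left subtree has 3 nodes {Q, M, G}, right has 9 {P, T, N, S, U, Y, R, H, X}.
  Root G: left subtree has 2 nodes {Q, M}, right has 0 { }.
    Root Q: left subtree has 0 nodes { }, right has 1 {M}.
  Root N: left subtree has 2 nodes {P, T}, right has 6 {S, U, Y, R, H, X}.
    Root T: left subtree has 1 node {P}, right has 0 { }.
    Root Y: left subtree has 2 nodes {S, U}, right has 3 {R, H, X}.
      Root U: left subtree has 1 node {S}, right has 0 { }.
      Root X: left subtree has 2 nodes {R, H}, right has 0 { }.
        Root H: left subtree has 1 node {R}, right has 0 { }.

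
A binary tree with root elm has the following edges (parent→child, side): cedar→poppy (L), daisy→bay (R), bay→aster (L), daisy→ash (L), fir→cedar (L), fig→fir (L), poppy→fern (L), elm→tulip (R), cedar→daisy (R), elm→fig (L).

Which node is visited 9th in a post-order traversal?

Post-order visits the left subtree, then the right subtree, then the node.
At elm: go left to fig.
  At fig: go left to fir.
    At fir: go left to cedar.
      At cedar: go left to poppy.
        At poppy: go left to fern.
          fern is a leaf — visit fern.
        At poppy: no right child.
        Visit poppy.
      At cedar: go right to daisy.
        At daisy: go left to ash.
          ash is a leaf — visit ash.
        At daisy: go right to bay.
          At bay: go left to aster.
            aster is a leaf — visit aster.
          At bay: no right child.
          Visit bay.
        Visit daisy.
      Visit cedar.
    At fir: no right child.
    Visit fir.
  At fig: no right child.
  Visit fig.
At elm: go right to tulip.
  tulip is a leaf — visit tulip.
Visit elm.
Full post-order sequence: fern, poppy, ash, aster, bay, daisy, cedar, fir, fig, tulip, elm.

fig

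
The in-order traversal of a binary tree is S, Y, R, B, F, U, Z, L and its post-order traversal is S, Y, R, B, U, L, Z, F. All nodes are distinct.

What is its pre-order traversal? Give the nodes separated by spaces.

F B R Y S Z U L

The last element of post-order is the root; it splits in-order into left and right subtrees.
Root F: left subtree has 4 nodes {S, Y, R, B}, right has 3 {U, Z, L}.
  Root B: left subtree has 3 nodes {S, Y, R}, right has 0 { }.
    Root R: left subtree has 2 nodes {S, Y}, right has 0 { }.
      Root Y: left subtree has 1 node {S}, right has 0 { }.
  Root Z: left subtree has 1 node {U}, right has 1 {L}.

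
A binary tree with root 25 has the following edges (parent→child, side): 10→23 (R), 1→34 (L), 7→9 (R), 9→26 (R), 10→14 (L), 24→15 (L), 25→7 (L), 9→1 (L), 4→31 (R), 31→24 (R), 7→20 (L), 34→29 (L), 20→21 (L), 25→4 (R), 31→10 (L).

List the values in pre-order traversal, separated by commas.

Pre-order visits the node, then its left subtree, then its right subtree.
Visit 25.
At 25: go left to 7.
  Visit 7.
  At 7: go left to 20.
    Visit 20.
    At 20: go left to 21.
      21 is a leaf — visit 21.
    At 20: no right child.
  At 7: go right to 9.
    Visit 9.
    At 9: go left to 1.
      Visit 1.
      At 1: go left to 34.
        Visit 34.
        At 34: go left to 29.
          29 is a leaf — visit 29.
        At 34: no right child.
      At 1: no right child.
    At 9: go right to 26.
      26 is a leaf — visit 26.
At 25: go right to 4.
  Visit 4.
  At 4: no left child.
  At 4: go right to 31.
    Visit 31.
    At 31: go left to 10.
      Visit 10.
      At 10: go left to 14.
        14 is a leaf — visit 14.
      At 10: go right to 23.
        23 is a leaf — visit 23.
    At 31: go right to 24.
      Visit 24.
      At 24: go left to 15.
        15 is a leaf — visit 15.
      At 24: no right child.

25, 7, 20, 21, 9, 1, 34, 29, 26, 4, 31, 10, 14, 23, 24, 15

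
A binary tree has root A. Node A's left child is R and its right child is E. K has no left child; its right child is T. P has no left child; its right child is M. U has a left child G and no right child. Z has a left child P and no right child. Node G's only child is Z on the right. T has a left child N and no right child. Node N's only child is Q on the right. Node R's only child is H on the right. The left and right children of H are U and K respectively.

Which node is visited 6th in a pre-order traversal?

Pre-order visits the node, then its left subtree, then its right subtree.
Visit A.
At A: go left to R.
  Visit R.
  At R: no left child.
  At R: go right to H.
    Visit H.
    At H: go left to U.
      Visit U.
      At U: go left to G.
        Visit G.
        At G: no left child.
        At G: go right to Z.
          Visit Z.
          At Z: go left to P.
            Visit P.
            At P: no left child.
            At P: go right to M.
              M is a leaf — visit M.
          At Z: no right child.
      At U: no right child.
    At H: go right to K.
      Visit K.
      At K: no left child.
      At K: go right to T.
        Visit T.
        At T: go left to N.
          Visit N.
          At N: no left child.
          At N: go right to Q.
            Q is a leaf — visit Q.
        At T: no right child.
At A: go right to E.
  E is a leaf — visit E.
Full pre-order sequence: A, R, H, U, G, Z, P, M, K, T, N, Q, E.

Z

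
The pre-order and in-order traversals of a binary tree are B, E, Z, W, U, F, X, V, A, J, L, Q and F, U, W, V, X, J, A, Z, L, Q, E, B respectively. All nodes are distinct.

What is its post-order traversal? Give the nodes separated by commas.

The first element of pre-order is the root; it splits in-order into left and right subtrees.
Root B: left subtree has 11 nodes {F, U, W, V, X, J, A, Z, L, Q, E}, right has 0 { }.
  Root E: left subtree has 10 nodes {F, U, W, V, X, J, A, Z, L, Q}, right has 0 { }.
    Root Z: left subtree has 7 nodes {F, U, W, V, X, J, A}, right has 2 {L, Q}.
      Root W: left subtree has 2 nodes {F, U}, right has 4 {V, X, J, A}.
        Root U: left subtree has 1 node {F}, right has 0 { }.
        Root X: left subtree has 1 node {V}, right has 2 {J, A}.
          Root A: left subtree has 1 node {J}, right has 0 { }.
      Root L: left subtree has 0 nodes { }, right has 1 {Q}.

F, U, V, J, A, X, W, Q, L, Z, E, B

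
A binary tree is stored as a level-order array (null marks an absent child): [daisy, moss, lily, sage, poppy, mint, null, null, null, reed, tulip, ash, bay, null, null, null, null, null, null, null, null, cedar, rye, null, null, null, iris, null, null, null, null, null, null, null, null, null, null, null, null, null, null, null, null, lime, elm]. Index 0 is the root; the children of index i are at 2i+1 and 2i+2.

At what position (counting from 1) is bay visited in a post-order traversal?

12

Post-order visits the left subtree, then the right subtree, then the node.
At daisy: go left to moss.
  At moss: go left to sage.
    sage is a leaf — visit sage.
  At moss: go right to poppy.
    At poppy: go left to reed.
      reed is a leaf — visit reed.
    At poppy: go right to tulip.
      At tulip: go left to cedar.
        At cedar: go left to lime.
          lime is a leaf — visit lime.
        At cedar: go right to elm.
          elm is a leaf — visit elm.
        Visit cedar.
      At tulip: go right to rye.
        rye is a leaf — visit rye.
      Visit tulip.
    Visit poppy.
  Visit moss.
At daisy: go right to lily.
  At lily: go left to mint.
    At mint: go left to ash.
      ash is a leaf — visit ash.
    At mint: go right to bay.
      At bay: no left child.
      At bay: go right to iris.
        iris is a leaf — visit iris.
      Visit bay.
    Visit mint.
  At lily: no right child.
  Visit lily.
Visit daisy.
Full post-order sequence: sage, reed, lime, elm, cedar, rye, tulip, poppy, moss, ash, iris, bay, mint, lily, daisy.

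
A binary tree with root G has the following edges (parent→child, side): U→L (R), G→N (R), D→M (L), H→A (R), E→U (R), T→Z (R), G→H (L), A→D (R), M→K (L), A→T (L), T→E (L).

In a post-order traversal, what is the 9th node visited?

A

Post-order visits the left subtree, then the right subtree, then the node.
At G: go left to H.
  At H: no left child.
  At H: go right to A.
    At A: go left to T.
      At T: go left to E.
        At E: no left child.
        At E: go right to U.
          At U: no left child.
          At U: go right to L.
            L is a leaf — visit L.
          Visit U.
        Visit E.
      At T: go right to Z.
        Z is a leaf — visit Z.
      Visit T.
    At A: go right to D.
      At D: go left to M.
        At M: go left to K.
          K is a leaf — visit K.
        At M: no right child.
        Visit M.
      At D: no right child.
      Visit D.
    Visit A.
  Visit H.
At G: go right to N.
  N is a leaf — visit N.
Visit G.
Full post-order sequence: L, U, E, Z, T, K, M, D, A, H, N, G.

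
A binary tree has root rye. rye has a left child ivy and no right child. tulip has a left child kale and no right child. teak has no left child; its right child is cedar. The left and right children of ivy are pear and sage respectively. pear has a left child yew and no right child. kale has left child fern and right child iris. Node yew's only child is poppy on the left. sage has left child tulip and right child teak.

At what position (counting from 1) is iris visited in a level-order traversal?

12

Level-order visits nodes level by level from the root, left to right within each level.
Level 0: rye
Level 1: ivy
Level 2: pear, sage
Level 3: yew, tulip, teak
Level 4: poppy, kale, cedar
Level 5: fern, iris
Full level-order sequence: rye, ivy, pear, sage, yew, tulip, teak, poppy, kale, cedar, fern, iris.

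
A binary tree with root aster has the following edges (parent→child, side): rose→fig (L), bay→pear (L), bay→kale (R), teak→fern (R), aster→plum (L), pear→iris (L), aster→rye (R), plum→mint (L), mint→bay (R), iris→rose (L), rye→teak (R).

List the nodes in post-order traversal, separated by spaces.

Post-order visits the left subtree, then the right subtree, then the node.
At aster: go left to plum.
  At plum: go left to mint.
    At mint: no left child.
    At mint: go right to bay.
      At bay: go left to pear.
        At pear: go left to iris.
          At iris: go left to rose.
            At rose: go left to fig.
              fig is a leaf — visit fig.
            At rose: no right child.
            Visit rose.
          At iris: no right child.
          Visit iris.
        At pear: no right child.
        Visit pear.
      At bay: go right to kale.
        kale is a leaf — visit kale.
      Visit bay.
    Visit mint.
  At plum: no right child.
  Visit plum.
At aster: go right to rye.
  At rye: no left child.
  At rye: go right to teak.
    At teak: no left child.
    At teak: go right to fern.
      fern is a leaf — visit fern.
    Visit teak.
  Visit rye.
Visit aster.

fig rose iris pear kale bay mint plum fern teak rye aster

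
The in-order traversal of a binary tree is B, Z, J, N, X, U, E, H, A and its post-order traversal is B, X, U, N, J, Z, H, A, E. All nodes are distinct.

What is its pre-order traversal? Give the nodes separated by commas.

The last element of post-order is the root; it splits in-order into left and right subtrees.
Root E: left subtree has 6 nodes {B, Z, J, N, X, U}, right has 2 {H, A}.
  Root Z: left subtree has 1 node {B}, right has 4 {J, N, X, U}.
    Root J: left subtree has 0 nodes { }, right has 3 {N, X, U}.
      Root N: left subtree has 0 nodes { }, right has 2 {X, U}.
        Root U: left subtree has 1 node {X}, right has 0 { }.
  Root A: left subtree has 1 node {H}, right has 0 { }.

E, Z, B, J, N, U, X, A, H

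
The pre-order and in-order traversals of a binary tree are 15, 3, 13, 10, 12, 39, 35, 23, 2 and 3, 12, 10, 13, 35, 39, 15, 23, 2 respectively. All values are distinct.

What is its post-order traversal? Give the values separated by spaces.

The first element of pre-order is the root; it splits in-order into left and right subtrees.
Root 15: left subtree has 6 nodes {3, 12, 10, 13, 35, 39}, right has 2 {23, 2}.
  Root 3: left subtree has 0 nodes { }, right has 5 {12, 10, 13, 35, 39}.
    Root 13: left subtree has 2 nodes {12, 10}, right has 2 {35, 39}.
      Root 10: left subtree has 1 node {12}, right has 0 { }.
      Root 39: left subtree has 1 node {35}, right has 0 { }.
  Root 23: left subtree has 0 nodes { }, right has 1 {2}.

12 10 35 39 13 3 2 23 15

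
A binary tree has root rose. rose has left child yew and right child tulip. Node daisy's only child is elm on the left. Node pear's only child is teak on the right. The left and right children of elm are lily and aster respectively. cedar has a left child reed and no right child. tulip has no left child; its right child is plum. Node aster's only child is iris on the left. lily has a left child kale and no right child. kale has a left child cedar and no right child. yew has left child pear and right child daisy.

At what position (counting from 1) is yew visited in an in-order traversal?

3

In-order visits the left subtree, then the node, then the right subtree.
At rose: go left to yew.
  At yew: go left to pear.
    At pear: no left child.
    Visit pear.
    At pear: go right to teak.
      teak is a leaf — visit teak.
  Visit yew.
  At yew: go right to daisy.
    At daisy: go left to elm.
      At elm: go left to lily.
        At lily: go left to kale.
          At kale: go left to cedar.
            At cedar: go left to reed.
              reed is a leaf — visit reed.
            Visit cedar.
            At cedar: no right child.
          Visit kale.
          At kale: no right child.
        Visit lily.
        At lily: no right child.
      Visit elm.
      At elm: go right to aster.
        At aster: go left to iris.
          iris is a leaf — visit iris.
        Visit aster.
        At aster: no right child.
    Visit daisy.
    At daisy: no right child.
Visit rose.
At rose: go right to tulip.
  At tulip: no left child.
  Visit tulip.
  At tulip: go right to plum.
    plum is a leaf — visit plum.
Full in-order sequence: pear, teak, yew, reed, cedar, kale, lily, elm, iris, aster, daisy, rose, tulip, plum.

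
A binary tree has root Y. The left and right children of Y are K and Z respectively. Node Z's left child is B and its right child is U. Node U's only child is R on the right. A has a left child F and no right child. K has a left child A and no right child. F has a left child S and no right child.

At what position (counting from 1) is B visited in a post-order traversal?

5

Post-order visits the left subtree, then the right subtree, then the node.
At Y: go left to K.
  At K: go left to A.
    At A: go left to F.
      At F: go left to S.
        S is a leaf — visit S.
      At F: no right child.
      Visit F.
    At A: no right child.
    Visit A.
  At K: no right child.
  Visit K.
At Y: go right to Z.
  At Z: go left to B.
    B is a leaf — visit B.
  At Z: go right to U.
    At U: no left child.
    At U: go right to R.
      R is a leaf — visit R.
    Visit U.
  Visit Z.
Visit Y.
Full post-order sequence: S, F, A, K, B, R, U, Z, Y.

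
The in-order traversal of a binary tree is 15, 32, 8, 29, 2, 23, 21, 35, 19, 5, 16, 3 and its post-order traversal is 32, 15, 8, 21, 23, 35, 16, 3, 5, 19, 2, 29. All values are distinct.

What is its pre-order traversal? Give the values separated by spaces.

The last element of post-order is the root; it splits in-order into left and right subtrees.
Root 29: left subtree has 3 nodes {15, 32, 8}, right has 8 {2, 23, 21, 35, 19, 5, 16, 3}.
  Root 8: left subtree has 2 nodes {15, 32}, right has 0 { }.
    Root 15: left subtree has 0 nodes { }, right has 1 {32}.
  Root 2: left subtree has 0 nodes { }, right has 7 {23, 21, 35, 19, 5, 16, 3}.
    Root 19: left subtree has 3 nodes {23, 21, 35}, right has 3 {5, 16, 3}.
      Root 35: left subtree has 2 nodes {23, 21}, right has 0 { }.
        Root 23: left subtree has 0 nodes { }, right has 1 {21}.
      Root 5: left subtree has 0 nodes { }, right has 2 {16, 3}.
        Root 3: left subtree has 1 node {16}, right has 0 { }.

29 8 15 32 2 19 35 23 21 5 3 16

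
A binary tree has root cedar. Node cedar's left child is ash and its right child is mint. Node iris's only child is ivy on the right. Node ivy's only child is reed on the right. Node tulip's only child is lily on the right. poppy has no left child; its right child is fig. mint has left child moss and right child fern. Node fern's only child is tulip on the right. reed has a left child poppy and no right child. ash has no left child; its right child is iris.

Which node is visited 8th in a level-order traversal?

Level-order visits nodes level by level from the root, left to right within each level.
Level 0: cedar
Level 1: ash, mint
Level 2: iris, moss, fern
Level 3: ivy, tulip
Level 4: reed, lily
Level 5: poppy
Level 6: fig
Full level-order sequence: cedar, ash, mint, iris, moss, fern, ivy, tulip, reed, lily, poppy, fig.

tulip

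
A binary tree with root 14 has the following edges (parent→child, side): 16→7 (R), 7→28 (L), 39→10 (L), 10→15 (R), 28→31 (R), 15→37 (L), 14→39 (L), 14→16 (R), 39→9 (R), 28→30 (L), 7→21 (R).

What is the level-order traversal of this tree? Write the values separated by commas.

Level-order visits nodes level by level from the root, left to right within each level.
Level 0: 14
Level 1: 39, 16
Level 2: 10, 9, 7
Level 3: 15, 28, 21
Level 4: 37, 30, 31

14, 39, 16, 10, 9, 7, 15, 28, 21, 37, 30, 31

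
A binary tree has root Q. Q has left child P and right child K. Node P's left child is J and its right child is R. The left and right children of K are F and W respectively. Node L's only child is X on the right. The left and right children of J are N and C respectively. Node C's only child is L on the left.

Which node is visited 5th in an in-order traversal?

C

In-order visits the left subtree, then the node, then the right subtree.
At Q: go left to P.
  At P: go left to J.
    At J: go left to N.
      N is a leaf — visit N.
    Visit J.
    At J: go right to C.
      At C: go left to L.
        At L: no left child.
        Visit L.
        At L: go right to X.
          X is a leaf — visit X.
      Visit C.
      At C: no right child.
  Visit P.
  At P: go right to R.
    R is a leaf — visit R.
Visit Q.
At Q: go right to K.
  At K: go left to F.
    F is a leaf — visit F.
  Visit K.
  At K: go right to W.
    W is a leaf — visit W.
Full in-order sequence: N, J, L, X, C, P, R, Q, F, K, W.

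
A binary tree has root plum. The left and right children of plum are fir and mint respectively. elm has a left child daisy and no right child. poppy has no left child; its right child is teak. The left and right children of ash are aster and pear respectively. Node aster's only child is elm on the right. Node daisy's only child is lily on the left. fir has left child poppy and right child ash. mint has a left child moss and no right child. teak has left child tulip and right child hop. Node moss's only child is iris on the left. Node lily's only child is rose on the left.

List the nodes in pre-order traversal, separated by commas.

plum, fir, poppy, teak, tulip, hop, ash, aster, elm, daisy, lily, rose, pear, mint, moss, iris

Pre-order visits the node, then its left subtree, then its right subtree.
Visit plum.
At plum: go left to fir.
  Visit fir.
  At fir: go left to poppy.
    Visit poppy.
    At poppy: no left child.
    At poppy: go right to teak.
      Visit teak.
      At teak: go left to tulip.
        tulip is a leaf — visit tulip.
      At teak: go right to hop.
        hop is a leaf — visit hop.
  At fir: go right to ash.
    Visit ash.
    At ash: go left to aster.
      Visit aster.
      At aster: no left child.
      At aster: go right to elm.
        Visit elm.
        At elm: go left to daisy.
          Visit daisy.
          At daisy: go left to lily.
            Visit lily.
            At lily: go left to rose.
              rose is a leaf — visit rose.
            At lily: no right child.
          At daisy: no right child.
        At elm: no right child.
    At ash: go right to pear.
      pear is a leaf — visit pear.
At plum: go right to mint.
  Visit mint.
  At mint: go left to moss.
    Visit moss.
    At moss: go left to iris.
      iris is a leaf — visit iris.
    At moss: no right child.
  At mint: no right child.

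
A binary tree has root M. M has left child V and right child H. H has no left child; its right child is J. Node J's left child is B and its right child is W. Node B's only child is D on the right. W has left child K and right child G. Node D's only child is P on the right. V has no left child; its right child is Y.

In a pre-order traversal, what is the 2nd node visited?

V

Pre-order visits the node, then its left subtree, then its right subtree.
Visit M.
At M: go left to V.
  Visit V.
  At V: no left child.
  At V: go right to Y.
    Y is a leaf — visit Y.
At M: go right to H.
  Visit H.
  At H: no left child.
  At H: go right to J.
    Visit J.
    At J: go left to B.
      Visit B.
      At B: no left child.
      At B: go right to D.
        Visit D.
        At D: no left child.
        At D: go right to P.
          P is a leaf — visit P.
    At J: go right to W.
      Visit W.
      At W: go left to K.
        K is a leaf — visit K.
      At W: go right to G.
        G is a leaf — visit G.
Full pre-order sequence: M, V, Y, H, J, B, D, P, W, K, G.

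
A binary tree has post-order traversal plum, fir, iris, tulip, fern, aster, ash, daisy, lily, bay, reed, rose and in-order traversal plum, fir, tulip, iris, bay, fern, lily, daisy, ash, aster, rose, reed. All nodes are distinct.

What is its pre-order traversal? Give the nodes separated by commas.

The last element of post-order is the root; it splits in-order into left and right subtrees.
Root rose: left subtree has 10 nodes {plum, fir, tulip, iris, bay, fern, lily, daisy, ash, aster}, right has 1 {reed}.
  Root bay: left subtree has 4 nodes {plum, fir, tulip, iris}, right has 5 {fern, lily, daisy, ash, aster}.
    Root tulip: left subtree has 2 nodes {plum, fir}, right has 1 {iris}.
      Root fir: left subtree has 1 node {plum}, right has 0 { }.
    Root lily: left subtree has 1 node {fern}, right has 3 {daisy, ash, aster}.
      Root daisy: left subtree has 0 nodes { }, right has 2 {ash, aster}.
        Root ash: left subtree has 0 nodes { }, right has 1 {aster}.

rose, bay, tulip, fir, plum, iris, lily, fern, daisy, ash, aster, reed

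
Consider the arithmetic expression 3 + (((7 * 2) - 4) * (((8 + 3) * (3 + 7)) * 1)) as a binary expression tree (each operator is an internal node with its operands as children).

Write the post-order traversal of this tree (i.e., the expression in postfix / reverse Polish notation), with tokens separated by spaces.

3 7 2 * 4 - 8 3 + 3 7 + * 1 * * +

Post-order on an expression tree gives postfix notation: for each operator, emit left operand, right operand, then the operator.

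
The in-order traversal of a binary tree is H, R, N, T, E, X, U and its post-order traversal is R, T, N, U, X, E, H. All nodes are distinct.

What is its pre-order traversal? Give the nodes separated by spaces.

H E N R T X U

The last element of post-order is the root; it splits in-order into left and right subtrees.
Root H: left subtree has 0 nodes { }, right has 6 {R, N, T, E, X, U}.
  Root E: left subtree has 3 nodes {R, N, T}, right has 2 {X, U}.
    Root N: left subtree has 1 node {R}, right has 1 {T}.
    Root X: left subtree has 0 nodes { }, right has 1 {U}.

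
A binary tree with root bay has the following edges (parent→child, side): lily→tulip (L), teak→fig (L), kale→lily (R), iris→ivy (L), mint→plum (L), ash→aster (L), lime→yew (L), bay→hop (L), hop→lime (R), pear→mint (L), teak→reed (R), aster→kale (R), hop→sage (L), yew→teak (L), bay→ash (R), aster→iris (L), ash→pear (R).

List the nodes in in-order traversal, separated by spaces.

sage hop fig teak reed yew lime bay ivy iris aster kale tulip lily ash plum mint pear

In-order visits the left subtree, then the node, then the right subtree.
At bay: go left to hop.
  At hop: go left to sage.
    sage is a leaf — visit sage.
  Visit hop.
  At hop: go right to lime.
    At lime: go left to yew.
      At yew: go left to teak.
        At teak: go left to fig.
          fig is a leaf — visit fig.
        Visit teak.
        At teak: go right to reed.
          reed is a leaf — visit reed.
      Visit yew.
      At yew: no right child.
    Visit lime.
    At lime: no right child.
Visit bay.
At bay: go right to ash.
  At ash: go left to aster.
    At aster: go left to iris.
      At iris: go left to ivy.
        ivy is a leaf — visit ivy.
      Visit iris.
      At iris: no right child.
    Visit aster.
    At aster: go right to kale.
      At kale: no left child.
      Visit kale.
      At kale: go right to lily.
        At lily: go left to tulip.
          tulip is a leaf — visit tulip.
        Visit lily.
        At lily: no right child.
  Visit ash.
  At ash: go right to pear.
    At pear: go left to mint.
      At mint: go left to plum.
        plum is a leaf — visit plum.
      Visit mint.
      At mint: no right child.
    Visit pear.
    At pear: no right child.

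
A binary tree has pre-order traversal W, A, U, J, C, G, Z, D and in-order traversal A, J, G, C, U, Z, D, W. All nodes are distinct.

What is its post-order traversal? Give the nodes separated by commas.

The first element of pre-order is the root; it splits in-order into left and right subtrees.
Root W: left subtree has 7 nodes {A, J, G, C, U, Z, D}, right has 0 { }.
  Root A: left subtree has 0 nodes { }, right has 6 {J, G, C, U, Z, D}.
    Root U: left subtree has 3 nodes {J, G, C}, right has 2 {Z, D}.
      Root J: left subtree has 0 nodes { }, right has 2 {G, C}.
        Root C: left subtree has 1 node {G}, right has 0 { }.
      Root Z: left subtree has 0 nodes { }, right has 1 {D}.

G, C, J, D, Z, U, A, W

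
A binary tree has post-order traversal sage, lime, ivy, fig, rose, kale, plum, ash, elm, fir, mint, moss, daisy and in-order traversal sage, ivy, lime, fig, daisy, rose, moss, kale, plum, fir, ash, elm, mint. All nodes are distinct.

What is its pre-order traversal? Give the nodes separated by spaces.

daisy fig ivy sage lime moss rose mint fir plum kale elm ash

The last element of post-order is the root; it splits in-order into left and right subtrees.
Root daisy: left subtree has 4 nodes {sage, ivy, lime, fig}, right has 8 {rose, moss, kale, plum, fir, ash, elm, mint}.
  Root fig: left subtree has 3 nodes {sage, ivy, lime}, right has 0 { }.
    Root ivy: left subtree has 1 node {sage}, right has 1 {lime}.
  Root moss: left subtree has 1 node {rose}, right has 6 {kale, plum, fir, ash, elm, mint}.
    Root mint: left subtree has 5 nodes {kale, plum, fir, ash, elm}, right has 0 { }.
      Root fir: left subtree has 2 nodes {kale, plum}, right has 2 {ash, elm}.
        Root plum: left subtree has 1 node {kale}, right has 0 { }.
        Root elm: left subtree has 1 node {ash}, right has 0 { }.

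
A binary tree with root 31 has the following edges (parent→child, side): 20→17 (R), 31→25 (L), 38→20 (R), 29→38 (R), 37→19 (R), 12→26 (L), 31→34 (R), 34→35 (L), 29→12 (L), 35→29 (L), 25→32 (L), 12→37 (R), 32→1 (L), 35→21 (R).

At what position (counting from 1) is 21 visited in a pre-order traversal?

15

Pre-order visits the node, then its left subtree, then its right subtree.
Visit 31.
At 31: go left to 25.
  Visit 25.
  At 25: go left to 32.
    Visit 32.
    At 32: go left to 1.
      1 is a leaf — visit 1.
    At 32: no right child.
  At 25: no right child.
At 31: go right to 34.
  Visit 34.
  At 34: go left to 35.
    Visit 35.
    At 35: go left to 29.
      Visit 29.
      At 29: go left to 12.
        Visit 12.
        At 12: go left to 26.
          26 is a leaf — visit 26.
        At 12: go right to 37.
          Visit 37.
          At 37: no left child.
          At 37: go right to 19.
            19 is a leaf — visit 19.
      At 29: go right to 38.
        Visit 38.
        At 38: no left child.
        At 38: go right to 20.
          Visit 20.
          At 20: no left child.
          At 20: go right to 17.
            17 is a leaf — visit 17.
    At 35: go right to 21.
      21 is a leaf — visit 21.
  At 34: no right child.
Full pre-order sequence: 31, 25, 32, 1, 34, 35, 29, 12, 26, 37, 19, 38, 20, 17, 21.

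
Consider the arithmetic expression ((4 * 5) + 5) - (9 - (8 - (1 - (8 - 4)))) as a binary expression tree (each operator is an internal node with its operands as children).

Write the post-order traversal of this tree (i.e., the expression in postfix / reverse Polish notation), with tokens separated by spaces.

4 5 * 5 + 9 8 1 8 4 - - - - -

Post-order on an expression tree gives postfix notation: for each operator, emit left operand, right operand, then the operator.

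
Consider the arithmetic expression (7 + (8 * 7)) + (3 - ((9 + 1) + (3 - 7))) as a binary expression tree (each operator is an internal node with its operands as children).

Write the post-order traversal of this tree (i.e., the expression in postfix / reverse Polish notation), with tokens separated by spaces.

7 8 7 * + 3 9 1 + 3 7 - + - +

Post-order on an expression tree gives postfix notation: for each operator, emit left operand, right operand, then the operator.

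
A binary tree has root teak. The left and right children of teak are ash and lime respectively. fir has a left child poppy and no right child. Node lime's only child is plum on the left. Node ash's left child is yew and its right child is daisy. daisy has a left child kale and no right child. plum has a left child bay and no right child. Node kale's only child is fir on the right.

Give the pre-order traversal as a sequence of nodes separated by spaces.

Pre-order visits the node, then its left subtree, then its right subtree.
Visit teak.
At teak: go left to ash.
  Visit ash.
  At ash: go left to yew.
    yew is a leaf — visit yew.
  At ash: go right to daisy.
    Visit daisy.
    At daisy: go left to kale.
      Visit kale.
      At kale: no left child.
      At kale: go right to fir.
        Visit fir.
        At fir: go left to poppy.
          poppy is a leaf — visit poppy.
        At fir: no right child.
    At daisy: no right child.
At teak: go right to lime.
  Visit lime.
  At lime: go left to plum.
    Visit plum.
    At plum: go left to bay.
      bay is a leaf — visit bay.
    At plum: no right child.
  At lime: no right child.

teak ash yew daisy kale fir poppy lime plum bay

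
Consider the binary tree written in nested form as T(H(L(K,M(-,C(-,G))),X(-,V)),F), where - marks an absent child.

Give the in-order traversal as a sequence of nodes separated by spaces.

In-order visits the left subtree, then the node, then the right subtree.
At T: go left to H.
  At H: go left to L.
    At L: go left to K.
      K is a leaf — visit K.
    Visit L.
    At L: go right to M.
      At M: no left child.
      Visit M.
      At M: go right to C.
        At C: no left child.
        Visit C.
        At C: go right to G.
          G is a leaf — visit G.
  Visit H.
  At H: go right to X.
    At X: no left child.
    Visit X.
    At X: go right to V.
      V is a leaf — visit V.
Visit T.
At T: go right to F.
  F is a leaf — visit F.

K L M C G H X V T F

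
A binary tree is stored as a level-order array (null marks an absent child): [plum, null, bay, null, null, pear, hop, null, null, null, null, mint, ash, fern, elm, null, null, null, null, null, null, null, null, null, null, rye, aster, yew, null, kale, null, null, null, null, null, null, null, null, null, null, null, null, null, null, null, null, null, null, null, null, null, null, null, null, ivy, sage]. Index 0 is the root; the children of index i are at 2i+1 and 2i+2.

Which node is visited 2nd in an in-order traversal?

In-order visits the left subtree, then the node, then the right subtree.
At plum: no left child.
Visit plum.
At plum: go right to bay.
  At bay: go left to pear.
    At pear: go left to mint.
      mint is a leaf — visit mint.
    Visit pear.
    At pear: go right to ash.
      At ash: go left to rye.
        rye is a leaf — visit rye.
      Visit ash.
      At ash: go right to aster.
        At aster: no left child.
        Visit aster.
        At aster: go right to ivy.
          ivy is a leaf — visit ivy.
  Visit bay.
  At bay: go right to hop.
    At hop: go left to fern.
      At fern: go left to yew.
        At yew: go left to sage.
          sage is a leaf — visit sage.
        Visit yew.
        At yew: no right child.
      Visit fern.
      At fern: no right child.
    Visit hop.
    At hop: go right to elm.
      At elm: go left to kale.
        kale is a leaf — visit kale.
      Visit elm.
      At elm: no right child.
Full in-order sequence: plum, mint, pear, rye, ash, aster, ivy, bay, sage, yew, fern, hop, kale, elm.

mint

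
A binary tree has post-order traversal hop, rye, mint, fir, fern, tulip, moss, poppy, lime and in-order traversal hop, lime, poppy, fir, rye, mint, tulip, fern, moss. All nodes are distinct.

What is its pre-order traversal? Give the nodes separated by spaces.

The last element of post-order is the root; it splits in-order into left and right subtrees.
Root lime: left subtree has 1 node {hop}, right has 7 {poppy, fir, rye, mint, tulip, fern, moss}.
  Root poppy: left subtree has 0 nodes { }, right has 6 {fir, rye, mint, tulip, fern, moss}.
    Root moss: left subtree has 5 nodes {fir, rye, mint, tulip, fern}, right has 0 { }.
      Root tulip: left subtree has 3 nodes {fir, rye, mint}, right has 1 {fern}.
        Root fir: left subtree has 0 nodes { }, right has 2 {rye, mint}.
          Root mint: left subtree has 1 node {rye}, right has 0 { }.

lime hop poppy moss tulip fir mint rye fern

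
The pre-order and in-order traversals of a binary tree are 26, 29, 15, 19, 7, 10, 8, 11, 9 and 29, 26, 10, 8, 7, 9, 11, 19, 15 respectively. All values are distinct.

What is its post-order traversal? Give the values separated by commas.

29, 8, 10, 9, 11, 7, 19, 15, 26

The first element of pre-order is the root; it splits in-order into left and right subtrees.
Root 26: left subtree has 1 node {29}, right has 7 {10, 8, 7, 9, 11, 19, 15}.
  Root 15: left subtree has 6 nodes {10, 8, 7, 9, 11, 19}, right has 0 { }.
    Root 19: left subtree has 5 nodes {10, 8, 7, 9, 11}, right has 0 { }.
      Root 7: left subtree has 2 nodes {10, 8}, right has 2 {9, 11}.
        Root 10: left subtree has 0 nodes { }, right has 1 {8}.
        Root 11: left subtree has 1 node {9}, right has 0 { }.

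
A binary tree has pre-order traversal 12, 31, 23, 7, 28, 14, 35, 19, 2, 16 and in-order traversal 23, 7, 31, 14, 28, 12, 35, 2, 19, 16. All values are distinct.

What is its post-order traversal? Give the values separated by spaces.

The first element of pre-order is the root; it splits in-order into left and right subtrees.
Root 12: left subtree has 5 nodes {23, 7, 31, 14, 28}, right has 4 {35, 2, 19, 16}.
  Root 31: left subtree has 2 nodes {23, 7}, right has 2 {14, 28}.
    Root 23: left subtree has 0 nodes { }, right has 1 {7}.
    Root 28: left subtree has 1 node {14}, right has 0 { }.
  Root 35: left subtree has 0 nodes { }, right has 3 {2, 19, 16}.
    Root 19: left subtree has 1 node {2}, right has 1 {16}.

7 23 14 28 31 2 16 19 35 12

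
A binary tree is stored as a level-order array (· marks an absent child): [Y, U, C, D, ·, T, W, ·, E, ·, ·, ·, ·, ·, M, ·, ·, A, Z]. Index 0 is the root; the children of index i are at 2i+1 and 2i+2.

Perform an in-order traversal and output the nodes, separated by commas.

D, A, E, Z, U, Y, T, C, W, M

In-order visits the left subtree, then the node, then the right subtree.
At Y: go left to U.
  At U: go left to D.
    At D: no left child.
    Visit D.
    At D: go right to E.
      At E: go left to A.
        A is a leaf — visit A.
      Visit E.
      At E: go right to Z.
        Z is a leaf — visit Z.
  Visit U.
  At U: no right child.
Visit Y.
At Y: go right to C.
  At C: go left to T.
    T is a leaf — visit T.
  Visit C.
  At C: go right to W.
    At W: no left child.
    Visit W.
    At W: go right to M.
      M is a leaf — visit M.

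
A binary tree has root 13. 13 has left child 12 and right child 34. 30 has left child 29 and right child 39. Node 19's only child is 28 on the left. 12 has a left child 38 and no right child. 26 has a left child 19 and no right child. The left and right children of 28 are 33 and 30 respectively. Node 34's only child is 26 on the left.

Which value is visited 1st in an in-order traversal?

In-order visits the left subtree, then the node, then the right subtree.
At 13: go left to 12.
  At 12: go left to 38.
    38 is a leaf — visit 38.
  Visit 12.
  At 12: no right child.
Visit 13.
At 13: go right to 34.
  At 34: go left to 26.
    At 26: go left to 19.
      At 19: go left to 28.
        At 28: go left to 33.
          33 is a leaf — visit 33.
        Visit 28.
        At 28: go right to 30.
          At 30: go left to 29.
            29 is a leaf — visit 29.
          Visit 30.
          At 30: go right to 39.
            39 is a leaf — visit 39.
      Visit 19.
      At 19: no right child.
    Visit 26.
    At 26: no right child.
  Visit 34.
  At 34: no right child.
Full in-order sequence: 38, 12, 13, 33, 28, 29, 30, 39, 19, 26, 34.

38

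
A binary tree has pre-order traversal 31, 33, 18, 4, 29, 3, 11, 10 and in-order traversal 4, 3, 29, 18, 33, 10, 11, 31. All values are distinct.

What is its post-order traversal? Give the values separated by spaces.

The first element of pre-order is the root; it splits in-order into left and right subtrees.
Root 31: left subtree has 7 nodes {4, 3, 29, 18, 33, 10, 11}, right has 0 { }.
  Root 33: left subtree has 4 nodes {4, 3, 29, 18}, right has 2 {10, 11}.
    Root 18: left subtree has 3 nodes {4, 3, 29}, right has 0 { }.
      Root 4: left subtree has 0 nodes { }, right has 2 {3, 29}.
        Root 29: left subtree has 1 node {3}, right has 0 { }.
    Root 11: left subtree has 1 node {10}, right has 0 { }.

3 29 4 18 10 11 33 31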